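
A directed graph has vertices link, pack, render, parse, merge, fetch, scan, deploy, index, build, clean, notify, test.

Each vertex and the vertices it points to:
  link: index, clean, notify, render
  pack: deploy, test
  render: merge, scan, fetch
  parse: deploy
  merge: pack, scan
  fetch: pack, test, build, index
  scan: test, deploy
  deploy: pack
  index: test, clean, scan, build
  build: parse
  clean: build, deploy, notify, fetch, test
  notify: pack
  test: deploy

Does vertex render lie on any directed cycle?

render lies on a cycle iff there is a path from render back to itself.
Exploring from render, it never reaches itself; equivalently, its strongly connected component is a singleton.

No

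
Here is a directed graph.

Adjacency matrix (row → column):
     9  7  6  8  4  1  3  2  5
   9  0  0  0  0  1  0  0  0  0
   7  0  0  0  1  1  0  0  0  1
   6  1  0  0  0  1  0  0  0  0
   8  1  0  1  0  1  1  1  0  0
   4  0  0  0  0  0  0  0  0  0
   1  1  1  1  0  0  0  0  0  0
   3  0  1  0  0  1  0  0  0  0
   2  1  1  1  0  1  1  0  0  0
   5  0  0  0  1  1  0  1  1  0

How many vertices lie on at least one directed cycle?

6

A vertex is on a directed cycle iff it belongs to a strongly connected component of size ≥ 2 (or has a self-loop).
The vertices on cycles are {1, 2, 3, 5, 7, 8} — 6 in total.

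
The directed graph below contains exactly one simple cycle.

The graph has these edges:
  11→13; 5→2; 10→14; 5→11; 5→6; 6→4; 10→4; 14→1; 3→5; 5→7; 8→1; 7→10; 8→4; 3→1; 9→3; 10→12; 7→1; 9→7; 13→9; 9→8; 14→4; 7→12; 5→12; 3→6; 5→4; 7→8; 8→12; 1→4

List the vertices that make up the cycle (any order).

3, 5, 9, 11, 13

DFS with gray/black marking from 5:
5 gray
  6 gray
    4 gray
    4 black
  6 black
  5→4: 4 black — skip
  11 gray
    13 gray
      9 gray
        7 gray
          1 gray
            1→4: 4 black — skip
          1 black
          8 gray
            8→4: 4 black — skip
            8→1: 1 black — skip
            12 gray
            12 black
          8 black
          10 gray
            14 gray
              14→1: 1 black — skip
              14→4: 4 black — skip
            14 black
            10→4: 4 black — skip
            10→12: 12 black — skip
          10 black
          7→12: 12 black — skip
        7 black
        3 gray
          3→6: 6 black — skip
          3→5: 5 is gray → back edge
Back edge closes the cycle 5 → 11 → 13 → 9 → 3 → 5; its vertices are {3, 5, 9, 11, 13}.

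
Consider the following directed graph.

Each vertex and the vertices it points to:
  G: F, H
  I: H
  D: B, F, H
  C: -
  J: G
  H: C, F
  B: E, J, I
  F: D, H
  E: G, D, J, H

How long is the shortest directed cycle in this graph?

For each vertex v, BFS finds the shortest path from v back to v.
The shortest such closed walk is D → F → D, length 2.

2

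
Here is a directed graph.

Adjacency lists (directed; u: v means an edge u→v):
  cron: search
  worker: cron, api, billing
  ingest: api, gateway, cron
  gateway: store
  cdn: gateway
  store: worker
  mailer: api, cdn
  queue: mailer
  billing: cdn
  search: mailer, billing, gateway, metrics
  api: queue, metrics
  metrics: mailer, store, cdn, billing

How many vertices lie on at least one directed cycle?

11

A vertex is on a directed cycle iff it belongs to a strongly connected component of size ≥ 2 (or has a self-loop).
The vertices on cycles are {api, cdn, cron, queue, store, mailer, search, worker, billing, gateway, metrics} — 11 in total.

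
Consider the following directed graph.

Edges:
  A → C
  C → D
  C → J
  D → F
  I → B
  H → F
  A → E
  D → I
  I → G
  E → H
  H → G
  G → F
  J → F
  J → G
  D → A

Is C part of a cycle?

C is on a cycle iff C can reach itself via ≥1 edge.
C → D → A → C — yes.

Yes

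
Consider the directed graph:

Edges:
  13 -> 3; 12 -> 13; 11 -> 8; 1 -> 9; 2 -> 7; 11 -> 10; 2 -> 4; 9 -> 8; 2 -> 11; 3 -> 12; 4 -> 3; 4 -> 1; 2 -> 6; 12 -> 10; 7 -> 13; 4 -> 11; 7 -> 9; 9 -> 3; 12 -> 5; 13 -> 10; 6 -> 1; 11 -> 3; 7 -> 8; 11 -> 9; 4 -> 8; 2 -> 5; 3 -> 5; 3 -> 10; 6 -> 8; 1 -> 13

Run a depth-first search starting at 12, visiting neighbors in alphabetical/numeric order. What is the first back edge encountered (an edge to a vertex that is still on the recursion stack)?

3→12

DFS from 12 (visiting neighbors in alphabetical/numeric order); mark gray on enter, black on exit:
12 gray
  5 gray
  5 black
  10 gray
  10 black
  13 gray
    3 gray
      3→5: 5 black — skip
      3→10: 10 black — skip
      3→12: 12 is gray → back edge
First back edge: 3 → 12.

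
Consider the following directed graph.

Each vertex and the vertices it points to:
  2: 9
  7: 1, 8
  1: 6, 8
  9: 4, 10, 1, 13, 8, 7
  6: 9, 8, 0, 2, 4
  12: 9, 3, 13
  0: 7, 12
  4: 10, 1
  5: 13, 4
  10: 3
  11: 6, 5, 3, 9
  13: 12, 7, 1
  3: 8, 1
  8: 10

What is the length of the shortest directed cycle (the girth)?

2

For each vertex v, BFS finds the shortest path from v back to v.
The shortest such closed walk is 12 → 13 → 12, length 2.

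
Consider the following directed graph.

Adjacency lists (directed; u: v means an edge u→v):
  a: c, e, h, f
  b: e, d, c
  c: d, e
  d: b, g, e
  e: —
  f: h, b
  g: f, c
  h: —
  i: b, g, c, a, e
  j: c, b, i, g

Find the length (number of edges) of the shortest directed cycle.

2

For each vertex v, BFS finds the shortest path from v back to v.
The shortest such closed walk is b → d → b, length 2.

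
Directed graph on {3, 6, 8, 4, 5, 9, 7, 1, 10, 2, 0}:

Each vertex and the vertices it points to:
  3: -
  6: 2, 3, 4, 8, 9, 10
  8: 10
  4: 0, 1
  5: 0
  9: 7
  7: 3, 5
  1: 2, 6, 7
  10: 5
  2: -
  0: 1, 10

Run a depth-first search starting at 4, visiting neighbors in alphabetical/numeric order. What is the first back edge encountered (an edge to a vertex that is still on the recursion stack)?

6→4

DFS from 4 (visiting neighbors in alphabetical/numeric order); mark gray on enter, black on exit:
4 gray
  0 gray
    1 gray
      2 gray
      2 black
      6 gray
        6→2: 2 black — skip
        3 gray
        3 black
        6→4: 4 is gray → back edge
First back edge: 6 → 4.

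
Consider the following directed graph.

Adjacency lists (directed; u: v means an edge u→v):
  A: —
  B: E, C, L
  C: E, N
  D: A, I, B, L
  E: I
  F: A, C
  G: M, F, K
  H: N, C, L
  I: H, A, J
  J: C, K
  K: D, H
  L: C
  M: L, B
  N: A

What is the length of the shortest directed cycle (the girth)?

For each vertex v, BFS finds the shortest path from v back to v.
The shortest such closed walk is K → D → I → J → K, length 4.

4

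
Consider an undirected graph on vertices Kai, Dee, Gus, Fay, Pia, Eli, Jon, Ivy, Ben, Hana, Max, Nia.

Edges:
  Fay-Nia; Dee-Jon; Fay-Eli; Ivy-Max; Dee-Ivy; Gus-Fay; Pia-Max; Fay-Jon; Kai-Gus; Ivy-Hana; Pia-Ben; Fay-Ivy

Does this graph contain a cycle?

Yes

DFS, tracking each vertex's parent; an edge to a visited non-parent vertex closes a cycle.
Start from Pia:
visit Pia (parent –)
  visit Max (parent Pia)
    Max–Pia: parent, skip
    visit Ivy (parent Max)
      visit Hana (parent Ivy)
        Hana–Ivy: parent, skip
      visit Fay (parent Ivy)
        visit Gus (parent Fay)
          visit Kai (parent Gus)
            Kai–Gus: parent, skip
          Gus–Fay: parent, skip
        visit Nia (parent Fay)
          Nia–Fay: parent, skip
        visit Eli (parent Fay)
          Eli–Fay: parent, skip
        visit Jon (parent Fay)
          Jon–Fay: parent, skip
          visit Dee (parent Jon)
            Dee–Ivy: Ivy visited and ≠ parent → cycle
Cycle: Ivy – Fay – Jon – Dee – Ivy.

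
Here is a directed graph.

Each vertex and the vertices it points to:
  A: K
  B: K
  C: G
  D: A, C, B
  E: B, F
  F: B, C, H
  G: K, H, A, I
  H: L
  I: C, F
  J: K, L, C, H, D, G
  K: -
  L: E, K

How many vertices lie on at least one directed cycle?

7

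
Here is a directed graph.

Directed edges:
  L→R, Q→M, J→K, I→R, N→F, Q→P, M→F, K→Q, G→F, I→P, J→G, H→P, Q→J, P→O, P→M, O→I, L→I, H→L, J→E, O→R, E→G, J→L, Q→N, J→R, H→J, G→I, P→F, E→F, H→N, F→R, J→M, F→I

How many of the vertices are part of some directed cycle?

A vertex is on a directed cycle iff it belongs to a strongly connected component of size ≥ 2 (or has a self-loop).
The vertices on cycles are {F, I, J, K, M, O, P, Q} — 8 in total.

8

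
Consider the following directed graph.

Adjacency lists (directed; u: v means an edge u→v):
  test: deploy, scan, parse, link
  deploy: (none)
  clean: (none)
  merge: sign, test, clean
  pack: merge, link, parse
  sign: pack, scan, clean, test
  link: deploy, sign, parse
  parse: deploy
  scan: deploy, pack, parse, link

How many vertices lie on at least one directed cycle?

A vertex is on a directed cycle iff it belongs to a strongly connected component of size ≥ 2 (or has a self-loop).
The vertices on cycles are {link, pack, scan, sign, test, merge} — 6 in total.

6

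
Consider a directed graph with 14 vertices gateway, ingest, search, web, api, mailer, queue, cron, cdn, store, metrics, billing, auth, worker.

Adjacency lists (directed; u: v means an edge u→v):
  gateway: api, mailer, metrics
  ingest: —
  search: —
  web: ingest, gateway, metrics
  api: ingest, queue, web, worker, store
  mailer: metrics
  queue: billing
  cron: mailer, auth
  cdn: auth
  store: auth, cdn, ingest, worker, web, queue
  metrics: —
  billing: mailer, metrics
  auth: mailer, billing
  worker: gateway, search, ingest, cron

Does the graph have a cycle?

DFS with white/gray/black marking, starting from api:
api gray
  ingest gray
  ingest black
  queue gray
    billing gray
      mailer gray
        metrics gray
        metrics black
      mailer black
      billing→metrics: metrics black — skip
    billing black
  queue black
  web gray
    web→ingest: ingest black — skip
    gateway gray
      gateway→api: api is gray → back edge
Back edge found, so a cycle exists: api → web → gateway → api.

Yes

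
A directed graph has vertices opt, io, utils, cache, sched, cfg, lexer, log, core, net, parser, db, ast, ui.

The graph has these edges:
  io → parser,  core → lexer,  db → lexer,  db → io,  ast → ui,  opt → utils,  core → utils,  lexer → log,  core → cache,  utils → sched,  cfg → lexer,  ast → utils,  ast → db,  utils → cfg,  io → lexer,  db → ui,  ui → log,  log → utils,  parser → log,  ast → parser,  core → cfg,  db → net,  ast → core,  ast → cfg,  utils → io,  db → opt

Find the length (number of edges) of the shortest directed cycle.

For each vertex v, BFS finds the shortest path from v back to v.
The shortest such closed walk is io → parser → log → utils → io, length 4.

4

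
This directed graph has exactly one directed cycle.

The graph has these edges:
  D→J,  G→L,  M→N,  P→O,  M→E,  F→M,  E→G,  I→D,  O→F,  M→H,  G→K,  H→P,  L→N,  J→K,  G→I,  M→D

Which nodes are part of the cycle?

F, H, M, O, P

DFS with gray/black marking from M:
M gray
  H gray
    P gray
      O gray
        F gray
          F→M: M is gray → back edge
Back edge closes the cycle M → H → P → O → F → M; its vertices are {F, H, M, O, P}.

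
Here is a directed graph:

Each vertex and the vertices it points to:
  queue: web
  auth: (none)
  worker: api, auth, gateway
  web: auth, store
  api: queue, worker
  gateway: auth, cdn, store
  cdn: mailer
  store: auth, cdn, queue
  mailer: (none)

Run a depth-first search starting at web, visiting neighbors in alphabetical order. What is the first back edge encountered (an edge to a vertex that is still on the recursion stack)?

DFS from web (visiting neighbors in alphabetical order); mark gray on enter, black on exit:
web gray
  auth gray
  auth black
  store gray
    store→auth: auth black — skip
    cdn gray
      mailer gray
      mailer black
    cdn black
    queue gray
      queue→web: web is gray → back edge
First back edge: queue → web.

queue→web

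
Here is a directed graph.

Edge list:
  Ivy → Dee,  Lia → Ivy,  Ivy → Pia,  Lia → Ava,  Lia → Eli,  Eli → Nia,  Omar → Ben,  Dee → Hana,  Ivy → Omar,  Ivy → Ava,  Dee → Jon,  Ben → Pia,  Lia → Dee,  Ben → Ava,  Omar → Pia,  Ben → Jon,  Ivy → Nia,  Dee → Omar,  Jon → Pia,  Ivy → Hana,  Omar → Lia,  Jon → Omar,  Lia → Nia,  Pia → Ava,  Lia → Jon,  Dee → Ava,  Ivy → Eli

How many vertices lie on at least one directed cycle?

A vertex is on a directed cycle iff it belongs to a strongly connected component of size ≥ 2 (or has a self-loop).
The vertices on cycles are {Ben, Dee, Ivy, Jon, Lia, Omar} — 6 in total.

6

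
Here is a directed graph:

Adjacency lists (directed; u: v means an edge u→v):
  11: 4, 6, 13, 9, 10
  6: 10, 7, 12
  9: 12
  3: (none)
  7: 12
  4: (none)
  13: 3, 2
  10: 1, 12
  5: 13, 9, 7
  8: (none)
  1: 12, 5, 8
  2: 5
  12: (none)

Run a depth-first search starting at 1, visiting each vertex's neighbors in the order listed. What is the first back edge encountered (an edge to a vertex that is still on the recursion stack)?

DFS from 1 (visiting each vertex's neighbors in the order listed); mark gray on enter, black on exit:
1 gray
  12 gray
  12 black
  5 gray
    13 gray
      3 gray
      3 black
      2 gray
        2→5: 5 is gray → back edge
First back edge: 2 → 5.

2→5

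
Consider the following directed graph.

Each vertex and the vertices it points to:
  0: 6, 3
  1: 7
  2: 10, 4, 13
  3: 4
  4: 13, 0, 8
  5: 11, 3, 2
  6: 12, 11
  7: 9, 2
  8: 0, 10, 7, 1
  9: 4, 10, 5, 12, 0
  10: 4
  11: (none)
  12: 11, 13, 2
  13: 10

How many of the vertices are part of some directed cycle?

13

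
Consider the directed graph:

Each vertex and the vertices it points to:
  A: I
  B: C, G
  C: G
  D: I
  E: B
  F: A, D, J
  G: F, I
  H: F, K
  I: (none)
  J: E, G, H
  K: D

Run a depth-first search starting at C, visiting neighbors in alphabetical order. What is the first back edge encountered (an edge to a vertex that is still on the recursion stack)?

B→C

DFS from C (visiting neighbors in alphabetical order); mark gray on enter, black on exit:
C gray
  G gray
    F gray
      A gray
        I gray
        I black
      A black
      D gray
        D→I: I black — skip
      D black
      J gray
        E gray
          B gray
            B→C: C is gray → back edge
First back edge: B → C.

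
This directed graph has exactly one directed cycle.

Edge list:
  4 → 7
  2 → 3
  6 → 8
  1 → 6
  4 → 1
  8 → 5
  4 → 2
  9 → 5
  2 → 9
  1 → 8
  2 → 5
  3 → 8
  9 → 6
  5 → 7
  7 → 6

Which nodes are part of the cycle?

DFS with gray/black marking from 7:
7 gray
  6 gray
    8 gray
      5 gray
        5→7: 7 is gray → back edge
Back edge closes the cycle 7 → 6 → 8 → 5 → 7; its vertices are {5, 6, 7, 8}.

5, 6, 7, 8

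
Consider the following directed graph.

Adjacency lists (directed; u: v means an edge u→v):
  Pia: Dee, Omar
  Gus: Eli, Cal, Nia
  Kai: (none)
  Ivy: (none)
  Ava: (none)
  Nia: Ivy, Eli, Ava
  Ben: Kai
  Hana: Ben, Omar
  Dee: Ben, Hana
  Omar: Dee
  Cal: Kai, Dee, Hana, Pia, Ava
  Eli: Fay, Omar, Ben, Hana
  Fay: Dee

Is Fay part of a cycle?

No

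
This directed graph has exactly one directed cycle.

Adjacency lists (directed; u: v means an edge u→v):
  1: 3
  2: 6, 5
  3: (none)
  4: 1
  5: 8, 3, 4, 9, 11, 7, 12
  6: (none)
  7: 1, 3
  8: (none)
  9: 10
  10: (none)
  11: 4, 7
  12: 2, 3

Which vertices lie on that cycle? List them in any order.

2, 5, 12

DFS with gray/black marking from 5:
5 gray
  8 gray
  8 black
  3 gray
  3 black
  4 gray
    1 gray
      1→3: 3 black — skip
    1 black
  4 black
  9 gray
    10 gray
    10 black
  9 black
  11 gray
    11→4: 4 black — skip
    7 gray
      7→1: 1 black — skip
      7→3: 3 black — skip
    7 black
  11 black
  5→7: 7 black — skip
  12 gray
    2 gray
      6 gray
      6 black
      2→5: 5 is gray → back edge
Back edge closes the cycle 5 → 12 → 2 → 5; its vertices are {2, 5, 12}.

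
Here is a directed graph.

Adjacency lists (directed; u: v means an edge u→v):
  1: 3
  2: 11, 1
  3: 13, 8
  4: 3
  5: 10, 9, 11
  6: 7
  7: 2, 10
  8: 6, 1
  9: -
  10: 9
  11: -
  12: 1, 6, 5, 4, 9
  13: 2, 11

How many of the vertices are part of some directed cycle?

7

A vertex is on a directed cycle iff it belongs to a strongly connected component of size ≥ 2 (or has a self-loop).
The vertices on cycles are {1, 2, 3, 6, 7, 8, 13} — 7 in total.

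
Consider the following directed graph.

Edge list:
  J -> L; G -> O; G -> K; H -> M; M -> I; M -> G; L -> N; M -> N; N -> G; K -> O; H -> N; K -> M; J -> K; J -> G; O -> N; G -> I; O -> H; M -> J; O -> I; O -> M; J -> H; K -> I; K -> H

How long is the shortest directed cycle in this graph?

3

For each vertex v, BFS finds the shortest path from v back to v.
The shortest such closed walk is J → H → M → J, length 3.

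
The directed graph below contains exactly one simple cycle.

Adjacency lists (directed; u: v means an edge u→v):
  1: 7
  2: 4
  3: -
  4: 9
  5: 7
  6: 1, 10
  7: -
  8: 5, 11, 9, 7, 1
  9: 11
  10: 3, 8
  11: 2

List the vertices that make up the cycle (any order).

DFS with gray/black marking from 9:
9 gray
  11 gray
    2 gray
      4 gray
        4→9: 9 is gray → back edge
Back edge closes the cycle 9 → 11 → 2 → 4 → 9; its vertices are {2, 4, 9, 11}.

2, 4, 9, 11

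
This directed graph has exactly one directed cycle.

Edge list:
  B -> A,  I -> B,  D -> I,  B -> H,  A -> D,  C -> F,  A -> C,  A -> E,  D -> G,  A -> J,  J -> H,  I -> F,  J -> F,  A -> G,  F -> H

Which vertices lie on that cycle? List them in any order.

A, B, D, I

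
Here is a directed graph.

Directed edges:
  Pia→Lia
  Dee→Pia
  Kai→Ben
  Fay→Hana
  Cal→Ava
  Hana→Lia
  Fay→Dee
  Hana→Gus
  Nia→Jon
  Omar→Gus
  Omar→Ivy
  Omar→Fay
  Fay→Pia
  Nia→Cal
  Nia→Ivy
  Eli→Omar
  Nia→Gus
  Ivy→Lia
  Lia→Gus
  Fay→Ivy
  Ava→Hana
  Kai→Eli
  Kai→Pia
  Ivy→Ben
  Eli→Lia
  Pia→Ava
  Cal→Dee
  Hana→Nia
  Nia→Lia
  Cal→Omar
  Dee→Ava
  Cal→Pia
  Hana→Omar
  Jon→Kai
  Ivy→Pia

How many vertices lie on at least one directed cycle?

12

A vertex is on a directed cycle iff it belongs to a strongly connected component of size ≥ 2 (or has a self-loop).
The vertices on cycles are {Ava, Cal, Dee, Eli, Fay, Ivy, Jon, Kai, Nia, Pia, Hana, Omar} — 12 in total.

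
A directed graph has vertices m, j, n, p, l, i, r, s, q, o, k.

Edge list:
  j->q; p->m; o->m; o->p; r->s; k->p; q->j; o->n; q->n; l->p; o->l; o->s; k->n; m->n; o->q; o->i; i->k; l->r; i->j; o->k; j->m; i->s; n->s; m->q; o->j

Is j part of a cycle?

j is on a cycle iff j can reach itself via ≥1 edge.
j → q → j — yes.

Yes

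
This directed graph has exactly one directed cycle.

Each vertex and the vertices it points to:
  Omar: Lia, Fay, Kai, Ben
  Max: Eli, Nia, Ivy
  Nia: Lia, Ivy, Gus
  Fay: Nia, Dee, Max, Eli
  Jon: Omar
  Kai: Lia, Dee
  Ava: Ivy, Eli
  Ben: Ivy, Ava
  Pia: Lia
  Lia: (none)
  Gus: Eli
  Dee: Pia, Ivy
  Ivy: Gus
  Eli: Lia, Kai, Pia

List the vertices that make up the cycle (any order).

DFS with gray/black marking from Kai:
Kai gray
  Lia gray
  Lia black
  Dee gray
    Pia gray
      Pia→Lia: Lia black — skip
    Pia black
    Ivy gray
      Gus gray
        Eli gray
          Eli→Lia: Lia black — skip
          Eli→Kai: Kai is gray → back edge
Back edge closes the cycle Kai → Dee → Ivy → Gus → Eli → Kai; its vertices are {Dee, Eli, Gus, Ivy, Kai}.

Dee, Eli, Gus, Ivy, Kai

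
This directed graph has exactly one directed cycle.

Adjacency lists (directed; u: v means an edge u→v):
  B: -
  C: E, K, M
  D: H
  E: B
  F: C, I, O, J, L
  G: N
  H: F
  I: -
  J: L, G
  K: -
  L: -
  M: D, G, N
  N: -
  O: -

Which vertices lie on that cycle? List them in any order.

C, D, F, H, M

DFS with gray/black marking from F:
F gray
  C gray
    E gray
      B gray
      B black
    E black
    K gray
    K black
    M gray
      D gray
        H gray
          H→F: F is gray → back edge
Back edge closes the cycle F → C → M → D → H → F; its vertices are {C, D, F, H, M}.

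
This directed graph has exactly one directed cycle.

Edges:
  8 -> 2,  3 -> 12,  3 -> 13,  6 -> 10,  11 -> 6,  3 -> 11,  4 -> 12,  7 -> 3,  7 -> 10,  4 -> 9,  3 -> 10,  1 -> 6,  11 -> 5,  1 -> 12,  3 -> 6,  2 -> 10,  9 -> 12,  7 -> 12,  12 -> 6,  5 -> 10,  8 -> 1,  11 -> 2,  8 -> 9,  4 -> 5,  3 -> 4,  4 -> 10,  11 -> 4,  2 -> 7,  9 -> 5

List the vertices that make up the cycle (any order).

DFS with gray/black marking from 2:
2 gray
  10 gray
  10 black
  7 gray
    12 gray
      6 gray
        6→10: 10 black — skip
      6 black
    12 black
    7→10: 10 black — skip
    3 gray
      3→6: 6 black — skip
      3→10: 10 black — skip
      3→12: 12 black — skip
      4 gray
        5 gray
          5→10: 10 black — skip
        5 black
        9 gray
          9→5: 5 black — skip
          9→12: 12 black — skip
        9 black
        4→10: 10 black — skip
        4→12: 12 black — skip
      4 black
      13 gray
      13 black
      11 gray
        11→4: 4 black — skip
        11→2: 2 is gray → back edge
Back edge closes the cycle 2 → 7 → 3 → 11 → 2; its vertices are {2, 3, 7, 11}.

2, 3, 7, 11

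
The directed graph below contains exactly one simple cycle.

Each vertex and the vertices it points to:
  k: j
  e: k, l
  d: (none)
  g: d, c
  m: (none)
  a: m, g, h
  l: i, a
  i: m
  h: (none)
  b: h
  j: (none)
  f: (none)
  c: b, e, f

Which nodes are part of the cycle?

DFS with gray/black marking from c:
c gray
  b gray
    h gray
    h black
  b black
  e gray
    k gray
      j gray
      j black
    k black
    l gray
      i gray
        m gray
        m black
      i black
      a gray
        a→m: m black — skip
        g gray
          d gray
          d black
          g→c: c is gray → back edge
Back edge closes the cycle c → e → l → a → g → c; its vertices are {a, c, e, g, l}.

a, c, e, g, l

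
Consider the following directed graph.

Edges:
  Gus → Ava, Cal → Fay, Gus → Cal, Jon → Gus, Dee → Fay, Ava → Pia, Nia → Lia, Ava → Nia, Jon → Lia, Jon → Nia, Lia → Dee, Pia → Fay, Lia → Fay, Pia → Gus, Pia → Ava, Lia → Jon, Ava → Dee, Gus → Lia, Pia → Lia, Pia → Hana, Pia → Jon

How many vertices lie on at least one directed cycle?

6

A vertex is on a directed cycle iff it belongs to a strongly connected component of size ≥ 2 (or has a self-loop).
The vertices on cycles are {Ava, Gus, Jon, Lia, Nia, Pia} — 6 in total.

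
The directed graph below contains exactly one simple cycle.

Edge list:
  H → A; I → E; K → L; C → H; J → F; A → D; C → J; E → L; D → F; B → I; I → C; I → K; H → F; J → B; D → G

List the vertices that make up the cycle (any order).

B, C, I, J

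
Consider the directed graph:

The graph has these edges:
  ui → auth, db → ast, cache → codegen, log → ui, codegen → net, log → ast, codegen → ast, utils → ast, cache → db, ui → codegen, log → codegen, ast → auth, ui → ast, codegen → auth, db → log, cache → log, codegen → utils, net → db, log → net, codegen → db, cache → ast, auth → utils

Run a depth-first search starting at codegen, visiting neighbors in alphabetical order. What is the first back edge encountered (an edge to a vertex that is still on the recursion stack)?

DFS from codegen (visiting neighbors in alphabetical order); mark gray on enter, black on exit:
codegen gray
  ast gray
    auth gray
      utils gray
        utils→ast: ast is gray → back edge
First back edge: utils → ast.

utils->ast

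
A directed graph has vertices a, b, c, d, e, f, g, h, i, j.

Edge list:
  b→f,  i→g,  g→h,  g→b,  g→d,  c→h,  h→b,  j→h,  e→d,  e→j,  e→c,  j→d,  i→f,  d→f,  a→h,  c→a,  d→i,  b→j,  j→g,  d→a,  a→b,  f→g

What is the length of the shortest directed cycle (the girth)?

For each vertex v, BFS finds the shortest path from v back to v.
The shortest such closed walk is j → g → b → j, length 3.

3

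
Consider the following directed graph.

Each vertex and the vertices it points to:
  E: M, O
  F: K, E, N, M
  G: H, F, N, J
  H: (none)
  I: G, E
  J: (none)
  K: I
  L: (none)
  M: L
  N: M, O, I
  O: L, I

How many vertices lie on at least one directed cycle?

7

A vertex is on a directed cycle iff it belongs to a strongly connected component of size ≥ 2 (or has a self-loop).
The vertices on cycles are {E, F, G, I, K, N, O} — 7 in total.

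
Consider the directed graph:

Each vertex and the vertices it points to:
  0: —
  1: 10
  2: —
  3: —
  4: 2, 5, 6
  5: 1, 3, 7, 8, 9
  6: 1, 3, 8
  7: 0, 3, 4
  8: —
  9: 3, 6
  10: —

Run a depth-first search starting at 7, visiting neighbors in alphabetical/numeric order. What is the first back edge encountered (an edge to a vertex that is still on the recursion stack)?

DFS from 7 (visiting neighbors in alphabetical/numeric order); mark gray on enter, black on exit:
7 gray
  0 gray
  0 black
  3 gray
  3 black
  4 gray
    2 gray
    2 black
    5 gray
      1 gray
        10 gray
        10 black
      1 black
      5→3: 3 black — skip
      5→7: 7 is gray → back edge
First back edge: 5 → 7.

5→7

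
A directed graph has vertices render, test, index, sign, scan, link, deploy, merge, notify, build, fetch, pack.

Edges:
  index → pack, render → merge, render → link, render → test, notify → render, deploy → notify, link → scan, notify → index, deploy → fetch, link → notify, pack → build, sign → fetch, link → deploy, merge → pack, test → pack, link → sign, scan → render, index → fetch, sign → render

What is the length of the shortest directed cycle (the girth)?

For each vertex v, BFS finds the shortest path from v back to v.
The shortest such closed walk is render → link → notify → render, length 3.

3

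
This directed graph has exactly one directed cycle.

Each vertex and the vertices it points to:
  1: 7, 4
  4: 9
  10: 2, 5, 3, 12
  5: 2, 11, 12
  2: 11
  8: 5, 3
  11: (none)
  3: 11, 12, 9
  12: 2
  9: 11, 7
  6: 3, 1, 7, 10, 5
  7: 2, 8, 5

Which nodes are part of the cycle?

3, 7, 8, 9

DFS with gray/black marking from 7:
7 gray
  2 gray
    11 gray
    11 black
  2 black
  8 gray
    5 gray
      5→2: 2 black — skip
      5→11: 11 black — skip
      12 gray
        12→2: 2 black — skip
      12 black
    5 black
    3 gray
      3→11: 11 black — skip
      3→12: 12 black — skip
      9 gray
        9→11: 11 black — skip
        9→7: 7 is gray → back edge
Back edge closes the cycle 7 → 8 → 3 → 9 → 7; its vertices are {3, 7, 8, 9}.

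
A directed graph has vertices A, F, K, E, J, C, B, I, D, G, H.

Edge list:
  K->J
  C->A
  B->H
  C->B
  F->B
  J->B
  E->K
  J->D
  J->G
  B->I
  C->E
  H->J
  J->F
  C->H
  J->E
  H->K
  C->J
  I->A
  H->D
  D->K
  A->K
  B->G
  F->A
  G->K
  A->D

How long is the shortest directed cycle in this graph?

3

For each vertex v, BFS finds the shortest path from v back to v.
The shortest such closed walk is B → H → J → B, length 3.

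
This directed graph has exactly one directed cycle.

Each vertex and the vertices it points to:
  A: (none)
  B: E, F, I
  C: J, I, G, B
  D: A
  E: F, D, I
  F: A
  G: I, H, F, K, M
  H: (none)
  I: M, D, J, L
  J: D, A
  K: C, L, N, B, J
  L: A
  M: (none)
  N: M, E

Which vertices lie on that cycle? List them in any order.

C, G, K

DFS with gray/black marking from G:
G gray
  I gray
    M gray
    M black
    D gray
      A gray
      A black
    D black
    J gray
      J→D: D black — skip
      J→A: A black — skip
    J black
    L gray
      L→A: A black — skip
    L black
  I black
  H gray
  H black
  F gray
    F→A: A black — skip
  F black
  K gray
    C gray
      C→J: J black — skip
      C→I: I black — skip
      C→G: G is gray → back edge
Back edge closes the cycle G → K → C → G; its vertices are {C, G, K}.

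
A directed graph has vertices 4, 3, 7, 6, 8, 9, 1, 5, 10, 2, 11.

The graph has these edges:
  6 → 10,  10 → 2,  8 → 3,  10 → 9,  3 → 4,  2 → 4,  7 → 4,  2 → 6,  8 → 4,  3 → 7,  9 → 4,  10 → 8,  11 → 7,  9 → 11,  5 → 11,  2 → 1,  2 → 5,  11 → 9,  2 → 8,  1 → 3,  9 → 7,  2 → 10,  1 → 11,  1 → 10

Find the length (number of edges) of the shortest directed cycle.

For each vertex v, BFS finds the shortest path from v back to v.
The shortest such closed walk is 2 → 10 → 2, length 2.

2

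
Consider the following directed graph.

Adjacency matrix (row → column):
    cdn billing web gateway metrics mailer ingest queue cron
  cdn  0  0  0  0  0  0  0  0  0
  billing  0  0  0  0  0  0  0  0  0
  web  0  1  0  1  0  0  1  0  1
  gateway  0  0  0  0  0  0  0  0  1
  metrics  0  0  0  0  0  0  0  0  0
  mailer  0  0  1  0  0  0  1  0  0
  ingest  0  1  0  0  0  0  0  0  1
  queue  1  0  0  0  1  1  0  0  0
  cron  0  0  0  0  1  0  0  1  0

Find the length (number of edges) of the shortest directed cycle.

For each vertex v, BFS finds the shortest path from v back to v.
The shortest such closed walk is mailer → web → cron → queue → mailer, length 4.

4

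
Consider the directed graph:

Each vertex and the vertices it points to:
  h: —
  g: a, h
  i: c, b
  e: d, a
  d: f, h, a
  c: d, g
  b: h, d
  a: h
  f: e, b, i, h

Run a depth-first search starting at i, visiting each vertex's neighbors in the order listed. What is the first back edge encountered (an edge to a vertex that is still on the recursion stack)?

e->d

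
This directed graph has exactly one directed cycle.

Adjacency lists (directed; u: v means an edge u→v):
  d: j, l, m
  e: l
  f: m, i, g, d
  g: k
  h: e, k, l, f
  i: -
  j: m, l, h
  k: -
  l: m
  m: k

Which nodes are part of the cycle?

d, f, h, j

DFS with gray/black marking from h:
h gray
  e gray
    l gray
      m gray
        k gray
        k black
      m black
    l black
  e black
  h→k: k black — skip
  h→l: l black — skip
  f gray
    f→m: m black — skip
    i gray
    i black
    g gray
      g→k: k black — skip
    g black
    d gray
      j gray
        j→m: m black — skip
        j→l: l black — skip
        j→h: h is gray → back edge
Back edge closes the cycle h → f → d → j → h; its vertices are {d, f, h, j}.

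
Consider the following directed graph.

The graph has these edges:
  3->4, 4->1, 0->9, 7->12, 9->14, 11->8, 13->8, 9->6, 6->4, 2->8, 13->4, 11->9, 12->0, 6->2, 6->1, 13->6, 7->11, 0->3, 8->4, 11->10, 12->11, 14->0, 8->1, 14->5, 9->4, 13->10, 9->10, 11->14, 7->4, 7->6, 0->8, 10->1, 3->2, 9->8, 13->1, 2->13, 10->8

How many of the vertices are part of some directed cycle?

A vertex is on a directed cycle iff it belongs to a strongly connected component of size ≥ 2 (or has a self-loop).
The vertices on cycles are {0, 2, 6, 9, 13, 14} — 6 in total.

6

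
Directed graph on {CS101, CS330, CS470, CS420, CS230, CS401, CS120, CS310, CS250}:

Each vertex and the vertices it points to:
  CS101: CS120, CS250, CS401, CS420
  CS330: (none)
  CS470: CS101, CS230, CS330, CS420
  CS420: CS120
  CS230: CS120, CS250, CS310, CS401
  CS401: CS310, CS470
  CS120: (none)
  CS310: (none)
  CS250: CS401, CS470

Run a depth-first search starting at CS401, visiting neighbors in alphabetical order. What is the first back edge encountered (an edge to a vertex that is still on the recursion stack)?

CS250→CS401

DFS from CS401 (visiting neighbors in alphabetical order); mark gray on enter, black on exit:
CS401 gray
  CS310 gray
  CS310 black
  CS470 gray
    CS101 gray
      CS120 gray
      CS120 black
      CS250 gray
        CS250→CS401: CS401 is gray → back edge
First back edge: CS250 → CS401.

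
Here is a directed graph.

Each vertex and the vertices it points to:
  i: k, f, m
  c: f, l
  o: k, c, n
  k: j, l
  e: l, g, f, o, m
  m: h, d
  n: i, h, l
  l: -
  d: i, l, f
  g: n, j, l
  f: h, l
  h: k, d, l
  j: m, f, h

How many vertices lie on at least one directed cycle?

A vertex is on a directed cycle iff it belongs to a strongly connected component of size ≥ 2 (or has a self-loop).
The vertices on cycles are {d, f, h, i, j, k, m} — 7 in total.

7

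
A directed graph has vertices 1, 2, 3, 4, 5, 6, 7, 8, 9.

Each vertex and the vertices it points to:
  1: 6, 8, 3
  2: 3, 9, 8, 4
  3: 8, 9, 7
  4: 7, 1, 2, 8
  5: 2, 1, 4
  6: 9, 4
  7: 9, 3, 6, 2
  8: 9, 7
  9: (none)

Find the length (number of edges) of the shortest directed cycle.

2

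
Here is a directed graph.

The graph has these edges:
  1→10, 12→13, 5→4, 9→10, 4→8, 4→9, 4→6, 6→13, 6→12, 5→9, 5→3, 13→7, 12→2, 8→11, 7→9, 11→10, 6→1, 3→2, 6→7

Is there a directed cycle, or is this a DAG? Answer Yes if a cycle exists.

No

DFS with white/gray/black marking, starting from 1:
1 gray
  10 gray
  10 black
1 black
2 gray
2 black
3 gray
  3→2: 2 black — skip
3 black
4 gray
  6 gray
    12 gray
      13 gray
        7 gray
          9 gray
            9→10: 10 black — skip
          9 black
        7 black
      13 black
      12→2: 2 black — skip
    12 black
    6→1: 1 black — skip
    6→13: 13 black — skip
    6→7: 7 black — skip
  6 black
  4→9: 9 black — skip
  8 gray
    11 gray
      11→10: 10 black — skip
    11 black
  8 black
4 black
5 gray
  5→9: 9 black — skip
  5→4: 4 black — skip
  5→3: 3 black — skip
5 black
Every edge goes to a white or black vertex — no back edge, so the graph is acyclic.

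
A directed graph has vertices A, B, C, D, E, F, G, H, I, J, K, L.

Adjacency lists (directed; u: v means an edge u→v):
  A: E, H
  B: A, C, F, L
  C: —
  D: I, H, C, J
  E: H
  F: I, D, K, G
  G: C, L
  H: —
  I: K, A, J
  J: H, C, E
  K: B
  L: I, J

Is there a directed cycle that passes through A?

A lies on a cycle iff there is a path from A back to itself.
Exploring from A, it never reaches itself; equivalently, its strongly connected component is a singleton.

No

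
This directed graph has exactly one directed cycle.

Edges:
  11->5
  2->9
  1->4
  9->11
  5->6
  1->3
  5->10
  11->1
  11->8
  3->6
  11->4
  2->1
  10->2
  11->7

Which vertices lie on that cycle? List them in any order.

DFS with gray/black marking from 9:
9 gray
  11 gray
    1 gray
      3 gray
        6 gray
        6 black
      3 black
      4 gray
      4 black
    1 black
    5 gray
      5→6: 6 black — skip
      10 gray
        2 gray
          2→9: 9 is gray → back edge
Back edge closes the cycle 9 → 11 → 5 → 10 → 2 → 9; its vertices are {2, 5, 9, 10, 11}.

2, 5, 9, 10, 11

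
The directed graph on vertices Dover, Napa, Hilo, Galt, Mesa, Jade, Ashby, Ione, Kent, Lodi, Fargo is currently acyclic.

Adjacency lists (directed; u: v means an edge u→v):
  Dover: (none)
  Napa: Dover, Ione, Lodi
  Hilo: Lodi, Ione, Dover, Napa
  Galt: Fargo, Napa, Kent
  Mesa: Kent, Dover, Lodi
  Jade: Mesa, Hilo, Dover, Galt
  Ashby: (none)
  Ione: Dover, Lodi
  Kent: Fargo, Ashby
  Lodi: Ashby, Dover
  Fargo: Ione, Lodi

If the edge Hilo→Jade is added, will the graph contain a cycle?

Yes

Adding Hilo→Jade creates a cycle iff Jade can already reach Hilo.
Path from Jade: Jade → Hilo.
So Jade → … → Hilo → Jade is a cycle.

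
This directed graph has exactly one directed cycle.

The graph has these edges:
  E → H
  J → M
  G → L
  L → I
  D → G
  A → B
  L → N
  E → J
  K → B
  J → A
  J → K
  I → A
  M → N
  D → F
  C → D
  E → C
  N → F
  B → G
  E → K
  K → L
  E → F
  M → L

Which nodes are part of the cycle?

A, B, G, I, L

DFS with gray/black marking from B:
B gray
  G gray
    L gray
      N gray
        F gray
        F black
      N black
      I gray
        A gray
          A→B: B is gray → back edge
Back edge closes the cycle B → G → L → I → A → B; its vertices are {A, B, G, I, L}.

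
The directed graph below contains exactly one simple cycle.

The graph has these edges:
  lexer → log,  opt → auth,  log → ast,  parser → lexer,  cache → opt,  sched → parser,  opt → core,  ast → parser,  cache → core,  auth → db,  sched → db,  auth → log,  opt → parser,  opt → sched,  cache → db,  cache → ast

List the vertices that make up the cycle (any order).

ast, log, lexer, parser

DFS with gray/black marking from ast:
ast gray
  parser gray
    lexer gray
      log gray
        log→ast: ast is gray → back edge
Back edge closes the cycle ast → parser → lexer → log → ast; its vertices are {ast, log, lexer, parser}.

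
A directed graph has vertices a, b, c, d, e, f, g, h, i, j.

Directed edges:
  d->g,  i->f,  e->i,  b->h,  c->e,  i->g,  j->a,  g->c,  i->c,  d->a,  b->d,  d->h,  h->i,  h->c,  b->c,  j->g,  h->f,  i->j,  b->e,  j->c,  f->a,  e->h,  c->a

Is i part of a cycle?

Yes

i is on a cycle iff i can reach itself via ≥1 edge.
i → c → e → i — yes.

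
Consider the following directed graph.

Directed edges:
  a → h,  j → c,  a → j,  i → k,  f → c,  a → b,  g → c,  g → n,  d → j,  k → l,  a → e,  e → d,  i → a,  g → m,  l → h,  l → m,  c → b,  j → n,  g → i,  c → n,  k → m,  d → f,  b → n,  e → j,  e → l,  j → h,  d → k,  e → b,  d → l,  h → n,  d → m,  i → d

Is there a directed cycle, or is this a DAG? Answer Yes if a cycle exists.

DFS with white/gray/black marking, starting from a:
a gray
  b gray
    n gray
    n black
  b black
  j gray
    h gray
      h→n: n black — skip
    h black
    c gray
      c→b: b black — skip
      c→n: n black — skip
    c black
    j→n: n black — skip
  j black
  a→h: h black — skip
  e gray
    e→b: b black — skip
    d gray
      f gray
        f→c: c black — skip
      f black
      l gray
        l→h: h black — skip
        m gray
        m black
      l black
      d→j: j black — skip
      k gray
        k→m: m black — skip
        k→l: l black — skip
      k black
      d→m: m black — skip
    d black
    e→j: j black — skip
    e→l: l black — skip
  e black
a black
g gray
  g→n: n black — skip
  i gray
    i→d: d black — skip
    i→k: k black — skip
    i→a: a black — skip
  i black
  g→c: c black — skip
  g→m: m black — skip
g black
Every edge goes to a white or black vertex — no back edge, so the graph is acyclic.

No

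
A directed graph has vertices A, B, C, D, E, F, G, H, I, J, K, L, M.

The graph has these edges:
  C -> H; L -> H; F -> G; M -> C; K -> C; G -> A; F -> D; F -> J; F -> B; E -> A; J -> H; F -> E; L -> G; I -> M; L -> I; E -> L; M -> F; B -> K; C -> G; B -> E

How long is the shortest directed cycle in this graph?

5

For each vertex v, BFS finds the shortest path from v back to v.
The shortest such closed walk is F → E → L → I → M → F, length 5.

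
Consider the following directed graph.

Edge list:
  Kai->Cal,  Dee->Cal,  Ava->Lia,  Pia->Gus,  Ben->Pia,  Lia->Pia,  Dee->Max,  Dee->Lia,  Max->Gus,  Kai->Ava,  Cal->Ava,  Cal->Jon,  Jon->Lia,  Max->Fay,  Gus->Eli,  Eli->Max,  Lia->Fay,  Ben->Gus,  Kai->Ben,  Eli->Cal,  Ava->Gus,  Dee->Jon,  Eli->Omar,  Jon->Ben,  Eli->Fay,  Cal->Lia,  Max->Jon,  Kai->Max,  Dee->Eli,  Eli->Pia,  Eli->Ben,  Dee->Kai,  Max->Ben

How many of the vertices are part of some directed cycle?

9

A vertex is on a directed cycle iff it belongs to a strongly connected component of size ≥ 2 (or has a self-loop).
The vertices on cycles are {Ava, Ben, Cal, Eli, Gus, Jon, Lia, Max, Pia} — 9 in total.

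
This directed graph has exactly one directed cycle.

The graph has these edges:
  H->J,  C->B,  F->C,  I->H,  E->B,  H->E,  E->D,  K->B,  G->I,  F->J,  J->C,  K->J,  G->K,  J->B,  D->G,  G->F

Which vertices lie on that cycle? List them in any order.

D, E, G, H, I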